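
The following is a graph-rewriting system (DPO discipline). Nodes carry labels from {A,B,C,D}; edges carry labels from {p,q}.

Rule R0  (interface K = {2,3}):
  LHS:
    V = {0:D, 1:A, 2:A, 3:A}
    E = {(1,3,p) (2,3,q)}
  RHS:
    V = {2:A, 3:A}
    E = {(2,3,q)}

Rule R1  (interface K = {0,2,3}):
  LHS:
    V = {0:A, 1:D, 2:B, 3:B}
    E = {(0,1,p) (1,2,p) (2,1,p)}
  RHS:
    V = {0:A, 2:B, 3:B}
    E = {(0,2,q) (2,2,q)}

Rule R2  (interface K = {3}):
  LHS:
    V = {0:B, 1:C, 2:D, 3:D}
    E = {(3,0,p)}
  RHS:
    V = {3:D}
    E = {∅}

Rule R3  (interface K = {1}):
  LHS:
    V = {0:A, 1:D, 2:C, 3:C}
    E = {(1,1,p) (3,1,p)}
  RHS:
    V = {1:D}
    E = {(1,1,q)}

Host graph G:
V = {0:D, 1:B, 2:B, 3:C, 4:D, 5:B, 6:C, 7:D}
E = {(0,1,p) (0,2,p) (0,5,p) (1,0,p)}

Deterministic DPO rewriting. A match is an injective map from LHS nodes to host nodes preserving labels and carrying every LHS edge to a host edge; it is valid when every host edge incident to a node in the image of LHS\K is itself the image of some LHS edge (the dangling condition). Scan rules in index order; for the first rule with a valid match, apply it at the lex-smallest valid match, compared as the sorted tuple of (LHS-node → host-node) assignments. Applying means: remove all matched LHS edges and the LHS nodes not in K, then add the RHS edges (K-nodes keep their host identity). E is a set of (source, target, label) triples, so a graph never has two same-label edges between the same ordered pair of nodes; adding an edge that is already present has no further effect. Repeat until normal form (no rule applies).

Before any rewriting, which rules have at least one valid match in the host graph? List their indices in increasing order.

R0: no valid match — LHS pattern not found
R1: no valid match — LHS pattern not found
R2: 8 valid matches — {0↦2, 1↦3, 2↦4, 3↦0}, {0↦2, 1↦3, 2↦7, 3↦0}, {0↦2, 1↦6, 2↦4, 3↦0} (+5 more)
R3: no valid match — LHS pattern not found

Answer: [R2]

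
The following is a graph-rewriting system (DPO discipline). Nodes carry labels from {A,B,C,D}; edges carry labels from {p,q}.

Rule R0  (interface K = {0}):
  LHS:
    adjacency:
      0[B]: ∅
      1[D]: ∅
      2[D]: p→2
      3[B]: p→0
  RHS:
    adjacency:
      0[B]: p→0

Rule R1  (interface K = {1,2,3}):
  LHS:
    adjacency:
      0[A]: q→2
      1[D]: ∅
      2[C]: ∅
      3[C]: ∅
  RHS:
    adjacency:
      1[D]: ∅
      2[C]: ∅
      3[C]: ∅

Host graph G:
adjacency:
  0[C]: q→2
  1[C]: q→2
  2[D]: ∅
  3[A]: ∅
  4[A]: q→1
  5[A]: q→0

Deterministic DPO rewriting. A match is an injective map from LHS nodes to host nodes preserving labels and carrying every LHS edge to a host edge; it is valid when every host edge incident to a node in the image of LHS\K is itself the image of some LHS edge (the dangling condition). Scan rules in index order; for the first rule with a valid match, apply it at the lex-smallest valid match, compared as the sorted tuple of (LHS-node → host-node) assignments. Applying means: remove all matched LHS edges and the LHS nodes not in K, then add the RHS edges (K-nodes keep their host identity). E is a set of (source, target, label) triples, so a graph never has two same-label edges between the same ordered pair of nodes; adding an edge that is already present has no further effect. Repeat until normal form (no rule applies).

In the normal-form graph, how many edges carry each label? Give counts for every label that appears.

[0] host  ⇒  6 nodes, 4 edges  {0-q->2 1-q->2 4-q->1 5-q->0}
[1] R1 @ {0↦4, 1↦2, 2↦1, 3↦0}  ⇒  5 nodes, 3 edges  {0-q->2 1-q->2 5-q->0}
[2] R1 @ {0↦5, 1↦2, 2↦0, 3↦1}  ⇒  4 nodes, 2 edges  {0-q->2 1-q->2}
halt: no rule applies after step 2
NF edges: [(0, 2, 'q'), (1, 2, 'q')]

Answer: q:2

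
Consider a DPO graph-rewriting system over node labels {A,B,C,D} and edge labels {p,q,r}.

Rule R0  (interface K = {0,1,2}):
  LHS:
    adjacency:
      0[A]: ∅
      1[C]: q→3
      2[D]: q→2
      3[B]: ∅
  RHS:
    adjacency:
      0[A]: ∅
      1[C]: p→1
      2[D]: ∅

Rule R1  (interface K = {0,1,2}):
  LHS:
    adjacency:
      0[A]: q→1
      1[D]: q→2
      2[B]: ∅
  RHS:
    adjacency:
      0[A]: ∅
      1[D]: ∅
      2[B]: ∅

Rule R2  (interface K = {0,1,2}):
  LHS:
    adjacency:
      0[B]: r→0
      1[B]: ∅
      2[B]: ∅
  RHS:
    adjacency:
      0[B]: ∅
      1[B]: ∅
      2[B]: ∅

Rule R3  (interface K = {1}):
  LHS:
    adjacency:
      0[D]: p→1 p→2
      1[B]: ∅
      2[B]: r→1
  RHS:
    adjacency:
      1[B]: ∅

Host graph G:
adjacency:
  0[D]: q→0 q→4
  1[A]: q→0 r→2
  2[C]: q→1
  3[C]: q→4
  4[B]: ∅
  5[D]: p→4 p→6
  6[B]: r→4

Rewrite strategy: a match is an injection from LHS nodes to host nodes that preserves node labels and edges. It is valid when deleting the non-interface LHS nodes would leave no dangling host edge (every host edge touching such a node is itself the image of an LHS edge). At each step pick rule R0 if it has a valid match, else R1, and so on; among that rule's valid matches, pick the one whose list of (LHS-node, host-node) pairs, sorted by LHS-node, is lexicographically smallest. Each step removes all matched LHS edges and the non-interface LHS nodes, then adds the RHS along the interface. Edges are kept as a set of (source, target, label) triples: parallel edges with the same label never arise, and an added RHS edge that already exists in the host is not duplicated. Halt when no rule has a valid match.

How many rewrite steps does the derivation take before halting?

Answer: 3

Steps:
[0] host  ⇒  7 nodes, 9 edges  {0-q->0 0-q->4 1-q->0 1-r->2 2-q->1 3-q->4 5-p->4 5-p->6 6-r->4}
[1] R1 @ {0↦1, 1↦0, 2↦4}  ⇒  7 nodes, 7 edges  {0-q->0 1-r->2 2-q->1 3-q->4 5-p->4 5-p->6 6-r->4}
[2] R3 @ {0↦5, 1↦4, 2↦6}  ⇒  5 nodes, 4 edges  {0-q->0 1-r->2 2-q->1 3-q->4}
[3] R0 @ {0↦1, 1↦3, 2↦0, 3↦4}  ⇒  4 nodes, 3 edges  {1-r->2 2-q->1 3-p->3}
final graph: no rule applies after step 3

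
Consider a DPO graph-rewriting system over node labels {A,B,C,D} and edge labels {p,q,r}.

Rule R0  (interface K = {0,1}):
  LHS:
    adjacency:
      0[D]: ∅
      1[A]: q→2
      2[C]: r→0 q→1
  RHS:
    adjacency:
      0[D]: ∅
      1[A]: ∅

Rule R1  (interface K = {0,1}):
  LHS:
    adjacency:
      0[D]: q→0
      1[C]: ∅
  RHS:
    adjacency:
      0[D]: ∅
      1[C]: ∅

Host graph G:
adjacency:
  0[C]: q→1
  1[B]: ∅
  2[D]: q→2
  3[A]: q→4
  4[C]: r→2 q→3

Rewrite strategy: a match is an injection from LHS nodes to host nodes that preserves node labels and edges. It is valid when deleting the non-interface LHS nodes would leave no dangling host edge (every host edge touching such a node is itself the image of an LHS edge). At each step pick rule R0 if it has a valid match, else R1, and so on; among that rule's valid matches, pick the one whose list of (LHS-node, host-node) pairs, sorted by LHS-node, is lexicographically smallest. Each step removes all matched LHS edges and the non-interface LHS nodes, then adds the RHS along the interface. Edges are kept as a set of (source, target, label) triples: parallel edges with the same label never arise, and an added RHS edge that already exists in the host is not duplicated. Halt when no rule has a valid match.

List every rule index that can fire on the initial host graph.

Answer: [R0,R1]

Steps:
R0: 1 valid match — {0↦2, 1↦3, 2↦4}
R1: 2 valid matches — {0↦2, 1↦0}, {0↦2, 1↦4}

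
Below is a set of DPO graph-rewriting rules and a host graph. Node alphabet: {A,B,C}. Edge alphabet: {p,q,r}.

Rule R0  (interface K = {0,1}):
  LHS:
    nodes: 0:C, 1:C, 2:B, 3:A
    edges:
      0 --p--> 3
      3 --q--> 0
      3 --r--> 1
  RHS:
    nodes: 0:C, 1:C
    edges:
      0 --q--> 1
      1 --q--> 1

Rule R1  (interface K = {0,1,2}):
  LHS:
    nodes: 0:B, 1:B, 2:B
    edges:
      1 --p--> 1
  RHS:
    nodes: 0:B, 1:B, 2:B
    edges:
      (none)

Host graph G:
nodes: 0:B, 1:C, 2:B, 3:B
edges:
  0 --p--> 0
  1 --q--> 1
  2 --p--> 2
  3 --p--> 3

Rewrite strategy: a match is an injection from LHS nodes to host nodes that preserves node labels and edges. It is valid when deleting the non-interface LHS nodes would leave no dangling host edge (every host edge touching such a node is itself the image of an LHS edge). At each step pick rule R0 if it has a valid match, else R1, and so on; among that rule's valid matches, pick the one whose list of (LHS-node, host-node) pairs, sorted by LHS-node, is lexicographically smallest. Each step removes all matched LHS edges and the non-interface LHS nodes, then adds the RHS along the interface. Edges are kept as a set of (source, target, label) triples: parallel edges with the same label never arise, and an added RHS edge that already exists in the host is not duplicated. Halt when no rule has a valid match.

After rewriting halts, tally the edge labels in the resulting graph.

start.  V:4 E:4  edges: 0-p->0 1-q->1 2-p->2 3-p->3
1. fire R1 via {0↦0, 1↦2, 2↦3}  →  V:4 E:3  edges: 0-p->0 1-q->1 3-p->3
2. fire R1 via {0↦0, 1↦3, 2↦2}  →  V:4 E:2  edges: 0-p->0 1-q->1
3. fire R1 via {0↦2, 1↦0, 2↦3}  →  V:4 E:1  edges: 1-q->1
normal form: no rule applies after step 3
NF edges: [(1, 1, 'q')]

Answer: q:1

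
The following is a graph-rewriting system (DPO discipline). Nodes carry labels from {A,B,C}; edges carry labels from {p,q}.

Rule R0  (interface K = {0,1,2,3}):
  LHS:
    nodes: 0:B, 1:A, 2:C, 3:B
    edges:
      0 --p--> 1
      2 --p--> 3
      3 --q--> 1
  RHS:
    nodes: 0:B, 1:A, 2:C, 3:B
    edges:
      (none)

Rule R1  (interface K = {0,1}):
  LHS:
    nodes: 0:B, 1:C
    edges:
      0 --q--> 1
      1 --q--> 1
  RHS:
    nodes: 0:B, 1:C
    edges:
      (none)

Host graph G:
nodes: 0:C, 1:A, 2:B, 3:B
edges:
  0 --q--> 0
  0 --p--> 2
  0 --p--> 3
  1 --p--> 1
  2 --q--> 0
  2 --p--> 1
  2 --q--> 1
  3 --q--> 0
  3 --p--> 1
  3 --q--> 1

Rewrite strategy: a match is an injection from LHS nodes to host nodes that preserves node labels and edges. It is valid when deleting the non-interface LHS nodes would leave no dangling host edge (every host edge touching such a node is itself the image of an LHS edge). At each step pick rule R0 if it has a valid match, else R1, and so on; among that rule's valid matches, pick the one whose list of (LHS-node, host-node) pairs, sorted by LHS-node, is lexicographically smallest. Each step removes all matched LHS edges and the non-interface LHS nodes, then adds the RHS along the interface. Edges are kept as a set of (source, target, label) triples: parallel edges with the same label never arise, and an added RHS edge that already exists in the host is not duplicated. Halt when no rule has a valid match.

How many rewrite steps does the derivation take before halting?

[0] host  ⇒  4 nodes, 10 edges  {0-q->0 0-p->2 0-p->3 1-p->1 2-q->0 2-p->1 2-q->1 3-q->0 3-p->1 3-q->1}
[1] R0 @ {0↦2, 1↦1, 2↦0, 3↦3}  ⇒  4 nodes, 7 edges  {0-q->0 0-p->2 1-p->1 2-q->0 2-q->1 3-q->0 3-p->1}
[2] R0 @ {0↦3, 1↦1, 2↦0, 3↦2}  ⇒  4 nodes, 4 edges  {0-q->0 1-p->1 2-q->0 3-q->0}
[3] R1 @ {0↦2, 1↦0}  ⇒  4 nodes, 2 edges  {1-p->1 3-q->0}
final graph: no rule applies after step 3

Answer: 3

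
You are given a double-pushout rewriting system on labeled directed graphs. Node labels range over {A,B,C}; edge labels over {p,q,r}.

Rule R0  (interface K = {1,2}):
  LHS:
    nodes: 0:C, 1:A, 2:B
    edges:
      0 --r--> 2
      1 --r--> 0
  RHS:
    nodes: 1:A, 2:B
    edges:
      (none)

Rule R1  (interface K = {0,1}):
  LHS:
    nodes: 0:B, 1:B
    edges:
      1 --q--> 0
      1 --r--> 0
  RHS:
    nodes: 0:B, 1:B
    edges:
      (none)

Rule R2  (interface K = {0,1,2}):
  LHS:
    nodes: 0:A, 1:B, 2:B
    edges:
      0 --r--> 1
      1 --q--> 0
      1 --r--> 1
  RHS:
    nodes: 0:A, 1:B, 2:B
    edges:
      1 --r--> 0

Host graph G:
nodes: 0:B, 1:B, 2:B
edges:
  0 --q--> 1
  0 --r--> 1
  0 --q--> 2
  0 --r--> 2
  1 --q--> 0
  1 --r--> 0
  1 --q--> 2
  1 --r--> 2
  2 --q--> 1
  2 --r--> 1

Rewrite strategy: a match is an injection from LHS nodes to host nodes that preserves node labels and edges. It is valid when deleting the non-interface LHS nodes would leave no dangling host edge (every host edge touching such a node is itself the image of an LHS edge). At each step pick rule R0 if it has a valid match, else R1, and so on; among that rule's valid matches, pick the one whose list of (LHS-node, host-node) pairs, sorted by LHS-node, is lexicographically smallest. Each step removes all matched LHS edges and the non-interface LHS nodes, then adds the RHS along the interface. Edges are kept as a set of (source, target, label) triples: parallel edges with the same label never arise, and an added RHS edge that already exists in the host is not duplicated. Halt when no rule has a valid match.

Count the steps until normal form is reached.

start.  V:3 E:10  edges: 0-q->1 0-r->1 0-q->2 0-r->2 1-q->0 1-r->0 1-q->2 1-r->2 2-q->1 2-r->1
1. fire R1 via {0↦0, 1↦1}  →  V:3 E:8  edges: 0-q->1 0-r->1 0-q->2 0-r->2 1-q->2 1-r->2 2-q->1 2-r->1
2. fire R1 via {0↦1, 1↦0}  →  V:3 E:6  edges: 0-q->2 0-r->2 1-q->2 1-r->2 2-q->1 2-r->1
3. fire R1 via {0↦1, 1↦2}  →  V:3 E:4  edges: 0-q->2 0-r->2 1-q->2 1-r->2
4. fire R1 via {0↦2, 1↦0}  →  V:3 E:2  edges: 1-q->2 1-r->2
5. fire R1 via {0↦2, 1↦1}  →  V:3 E:0  edges: ∅
final graph: no rule applies after step 5

Answer: 5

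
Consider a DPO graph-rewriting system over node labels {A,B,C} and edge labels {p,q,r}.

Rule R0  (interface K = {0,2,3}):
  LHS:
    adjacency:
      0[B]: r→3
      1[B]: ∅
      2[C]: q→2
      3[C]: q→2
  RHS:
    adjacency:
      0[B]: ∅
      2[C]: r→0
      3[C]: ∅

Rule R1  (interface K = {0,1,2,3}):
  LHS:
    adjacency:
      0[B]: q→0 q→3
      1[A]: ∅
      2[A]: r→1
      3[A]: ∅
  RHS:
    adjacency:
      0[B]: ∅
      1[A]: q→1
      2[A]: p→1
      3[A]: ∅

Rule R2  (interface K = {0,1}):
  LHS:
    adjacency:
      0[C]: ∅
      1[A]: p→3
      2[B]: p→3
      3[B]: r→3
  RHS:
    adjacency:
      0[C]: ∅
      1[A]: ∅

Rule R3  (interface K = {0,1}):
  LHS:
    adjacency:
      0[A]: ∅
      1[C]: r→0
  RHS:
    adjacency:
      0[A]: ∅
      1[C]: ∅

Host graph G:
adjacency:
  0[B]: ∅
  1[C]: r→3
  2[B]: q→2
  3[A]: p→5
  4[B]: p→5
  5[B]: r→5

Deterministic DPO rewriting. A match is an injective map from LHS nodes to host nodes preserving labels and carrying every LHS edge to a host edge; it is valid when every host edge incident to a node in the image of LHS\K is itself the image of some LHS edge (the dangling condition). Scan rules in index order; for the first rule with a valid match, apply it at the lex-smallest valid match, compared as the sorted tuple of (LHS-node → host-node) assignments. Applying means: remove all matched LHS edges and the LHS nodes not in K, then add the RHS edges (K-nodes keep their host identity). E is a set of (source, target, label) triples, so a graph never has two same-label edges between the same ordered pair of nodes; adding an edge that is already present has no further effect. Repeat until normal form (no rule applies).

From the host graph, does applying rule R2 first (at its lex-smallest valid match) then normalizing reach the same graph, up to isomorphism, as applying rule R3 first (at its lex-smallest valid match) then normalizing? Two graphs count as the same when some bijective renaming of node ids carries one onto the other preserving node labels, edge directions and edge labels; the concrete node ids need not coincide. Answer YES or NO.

branch R2-first: apply at {0↦1, 1↦3, 2↦4, 3↦5} → |E|=2, then 1 more step(s) → NF |V|=4 |E|=1 V={0:B, 1:C, 2:B, 3:A} E=2-q->2
branch R3-first: apply at {0↦3, 1↦1} → |E|=4, then 1 more step(s) → NF |V|=4 |E|=1 V={0:B, 1:C, 2:B, 3:A} E=2-q->2
graphs isomorphic (equal up to label-preserving node renaming)

Answer: YES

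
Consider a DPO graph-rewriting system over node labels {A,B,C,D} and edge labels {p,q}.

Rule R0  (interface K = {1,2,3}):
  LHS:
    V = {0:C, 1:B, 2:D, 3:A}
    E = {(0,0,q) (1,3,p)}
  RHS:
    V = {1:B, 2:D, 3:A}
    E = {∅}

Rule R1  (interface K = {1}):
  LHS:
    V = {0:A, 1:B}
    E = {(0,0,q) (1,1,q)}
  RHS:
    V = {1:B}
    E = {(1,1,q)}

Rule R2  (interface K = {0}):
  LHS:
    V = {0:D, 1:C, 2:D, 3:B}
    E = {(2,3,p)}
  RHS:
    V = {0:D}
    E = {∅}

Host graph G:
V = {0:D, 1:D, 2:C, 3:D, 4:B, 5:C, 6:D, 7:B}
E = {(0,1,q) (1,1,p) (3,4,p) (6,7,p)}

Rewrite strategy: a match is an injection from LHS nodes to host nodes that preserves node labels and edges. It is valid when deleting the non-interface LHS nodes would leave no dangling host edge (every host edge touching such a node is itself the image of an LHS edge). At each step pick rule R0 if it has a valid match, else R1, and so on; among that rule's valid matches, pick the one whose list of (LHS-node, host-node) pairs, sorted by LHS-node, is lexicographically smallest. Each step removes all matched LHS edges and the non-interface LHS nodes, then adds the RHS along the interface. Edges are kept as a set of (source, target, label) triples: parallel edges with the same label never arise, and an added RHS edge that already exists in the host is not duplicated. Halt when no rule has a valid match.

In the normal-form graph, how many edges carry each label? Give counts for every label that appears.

Answer: p:1 q:1

Derivation:
start.  V:8 E:4  edges: 0-q->1 1-p->1 3-p->4 6-p->7
1. fire R2 via {0↦0, 1↦2, 2↦3, 3↦4}  →  V:5 E:3  edges: 0-q->1 1-p->1 6-p->7
2. fire R2 via {0↦0, 1↦5, 2↦6, 3↦7}  →  V:2 E:2  edges: 0-q->1 1-p->1
normal form: no rule applies after step 2
NF edges: [(0, 1, 'q'), (1, 1, 'p')]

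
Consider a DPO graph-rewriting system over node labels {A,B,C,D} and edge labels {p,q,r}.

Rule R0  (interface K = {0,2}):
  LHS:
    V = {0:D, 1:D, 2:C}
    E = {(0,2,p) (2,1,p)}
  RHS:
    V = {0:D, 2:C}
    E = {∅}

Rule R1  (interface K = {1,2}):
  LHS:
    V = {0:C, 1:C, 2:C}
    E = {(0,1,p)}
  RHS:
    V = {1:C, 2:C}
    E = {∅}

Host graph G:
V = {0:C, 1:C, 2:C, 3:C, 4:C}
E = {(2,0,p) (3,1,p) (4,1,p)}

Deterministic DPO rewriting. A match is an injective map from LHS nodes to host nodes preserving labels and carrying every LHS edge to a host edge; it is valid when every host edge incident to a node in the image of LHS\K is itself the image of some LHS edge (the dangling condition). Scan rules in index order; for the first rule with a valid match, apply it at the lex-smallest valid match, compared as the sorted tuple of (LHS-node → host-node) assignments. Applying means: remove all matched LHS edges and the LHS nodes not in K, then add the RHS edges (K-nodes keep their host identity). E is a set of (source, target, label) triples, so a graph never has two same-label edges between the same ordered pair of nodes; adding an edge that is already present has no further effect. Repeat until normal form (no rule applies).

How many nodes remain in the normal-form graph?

Answer: 2

Derivation:
[0] host  ⇒  5 nodes, 3 edges  {2-p->0 3-p->1 4-p->1}
[1] R1 @ {0↦2, 1↦0, 2↦1}  ⇒  4 nodes, 2 edges  {3-p->1 4-p->1}
[2] R1 @ {0↦3, 1↦1, 2↦0}  ⇒  3 nodes, 1 edges  {4-p->1}
[3] R1 @ {0↦4, 1↦1, 2↦0}  ⇒  2 nodes, 0 edges  {∅}
normal form: no rule applies after step 3
NF nodes: {0:C, 1:C}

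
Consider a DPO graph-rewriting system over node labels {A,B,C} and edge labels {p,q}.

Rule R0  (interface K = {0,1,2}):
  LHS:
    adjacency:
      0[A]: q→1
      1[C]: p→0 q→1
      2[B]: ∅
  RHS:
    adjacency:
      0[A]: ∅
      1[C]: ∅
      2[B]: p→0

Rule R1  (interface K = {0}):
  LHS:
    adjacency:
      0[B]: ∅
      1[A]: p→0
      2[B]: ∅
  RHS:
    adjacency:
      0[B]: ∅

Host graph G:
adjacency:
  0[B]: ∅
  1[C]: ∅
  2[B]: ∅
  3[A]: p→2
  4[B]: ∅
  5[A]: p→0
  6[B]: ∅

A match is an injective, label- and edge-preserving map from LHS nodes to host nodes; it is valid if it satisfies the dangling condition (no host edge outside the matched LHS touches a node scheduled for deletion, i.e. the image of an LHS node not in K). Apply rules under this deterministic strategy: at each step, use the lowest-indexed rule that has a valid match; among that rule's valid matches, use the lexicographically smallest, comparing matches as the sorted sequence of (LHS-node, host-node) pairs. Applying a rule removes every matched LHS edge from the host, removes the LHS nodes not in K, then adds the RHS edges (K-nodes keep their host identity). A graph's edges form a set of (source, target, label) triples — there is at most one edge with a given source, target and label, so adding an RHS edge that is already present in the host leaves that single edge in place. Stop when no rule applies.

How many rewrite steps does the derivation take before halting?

initial: |V|=7 |E|=2  E = 3-p->2 5-p->0
step 1: apply R1 at {0↦0, 1↦5, 2↦4}  → |V|=5 |E|=1  E = 3-p->2
step 2: apply R1 at {0↦2, 1↦3, 2↦0}  → |V|=3 |E|=0  E = ∅
normal form: no rule applies after step 2

Answer: 2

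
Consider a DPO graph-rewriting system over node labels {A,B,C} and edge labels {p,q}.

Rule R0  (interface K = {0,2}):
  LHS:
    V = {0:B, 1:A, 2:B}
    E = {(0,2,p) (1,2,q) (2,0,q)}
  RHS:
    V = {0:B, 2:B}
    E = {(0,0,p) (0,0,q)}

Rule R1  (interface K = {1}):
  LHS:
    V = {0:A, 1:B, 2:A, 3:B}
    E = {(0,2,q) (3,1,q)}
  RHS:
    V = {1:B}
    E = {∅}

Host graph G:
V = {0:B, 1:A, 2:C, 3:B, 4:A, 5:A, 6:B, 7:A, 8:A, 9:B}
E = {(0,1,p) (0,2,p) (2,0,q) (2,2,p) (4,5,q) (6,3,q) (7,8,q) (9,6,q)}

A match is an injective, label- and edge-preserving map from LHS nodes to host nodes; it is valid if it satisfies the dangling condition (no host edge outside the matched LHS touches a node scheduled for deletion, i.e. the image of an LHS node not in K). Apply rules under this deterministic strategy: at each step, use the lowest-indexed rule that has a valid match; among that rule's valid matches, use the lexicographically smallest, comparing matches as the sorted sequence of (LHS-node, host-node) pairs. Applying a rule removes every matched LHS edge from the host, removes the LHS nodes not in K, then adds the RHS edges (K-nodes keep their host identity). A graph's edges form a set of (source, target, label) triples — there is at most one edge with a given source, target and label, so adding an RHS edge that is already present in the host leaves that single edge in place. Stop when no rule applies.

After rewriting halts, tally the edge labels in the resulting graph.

start.  V:10 E:8  edges: 0-p->1 0-p->2 2-q->0 2-p->2 4-q->5 6-q->3 7-q->8 9-q->6
1. fire R1 via {0↦4, 1↦6, 2↦5, 3↦9}  →  V:7 E:6  edges: 0-p->1 0-p->2 2-q->0 2-p->2 6-q->3 7-q->8
2. fire R1 via {0↦7, 1↦3, 2↦8, 3↦6}  →  V:4 E:4  edges: 0-p->1 0-p->2 2-q->0 2-p->2
final graph: no rule applies after step 2
NF edges: [(0, 1, 'p'), (0, 2, 'p'), (2, 0, 'q'), (2, 2, 'p')]

Answer: p:3 q:1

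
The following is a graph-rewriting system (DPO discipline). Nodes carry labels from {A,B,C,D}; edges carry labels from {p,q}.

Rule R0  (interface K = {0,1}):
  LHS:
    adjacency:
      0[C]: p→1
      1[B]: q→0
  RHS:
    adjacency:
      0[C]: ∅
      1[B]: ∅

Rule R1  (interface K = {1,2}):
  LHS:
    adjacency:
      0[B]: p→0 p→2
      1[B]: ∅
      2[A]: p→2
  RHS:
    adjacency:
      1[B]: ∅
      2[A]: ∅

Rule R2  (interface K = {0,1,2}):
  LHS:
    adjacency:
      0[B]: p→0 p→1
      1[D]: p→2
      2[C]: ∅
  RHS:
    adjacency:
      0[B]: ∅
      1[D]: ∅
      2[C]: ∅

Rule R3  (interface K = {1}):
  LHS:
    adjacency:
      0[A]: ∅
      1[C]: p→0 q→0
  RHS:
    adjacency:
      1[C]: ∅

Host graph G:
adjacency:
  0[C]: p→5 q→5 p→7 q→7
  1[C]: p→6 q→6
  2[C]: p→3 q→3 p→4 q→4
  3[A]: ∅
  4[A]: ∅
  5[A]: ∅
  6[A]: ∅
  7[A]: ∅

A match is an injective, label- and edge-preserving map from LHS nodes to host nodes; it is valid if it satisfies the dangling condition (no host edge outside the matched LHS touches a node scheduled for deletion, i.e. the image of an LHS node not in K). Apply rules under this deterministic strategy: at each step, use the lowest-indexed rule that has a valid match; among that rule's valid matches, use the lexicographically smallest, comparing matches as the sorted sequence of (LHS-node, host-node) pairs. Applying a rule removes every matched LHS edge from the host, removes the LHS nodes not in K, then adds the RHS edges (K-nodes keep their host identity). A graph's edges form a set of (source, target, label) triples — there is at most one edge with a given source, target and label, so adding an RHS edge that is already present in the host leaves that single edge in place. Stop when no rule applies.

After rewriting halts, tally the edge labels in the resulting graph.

initial: |V|=8 |E|=10  E = 0-p->5 0-q->5 0-p->7 0-q->7 1-p->6 1-q->6 2-p->3 2-q->3 2-p->4 2-q->4
step 1: apply R3 at {0↦3, 1↦2}  → |V|=7 |E|=8  E = 0-p->5 0-q->5 0-p->7 0-q->7 1-p->6 1-q->6 2-p->4 2-q->4
step 2: apply R3 at {0↦4, 1↦2}  → |V|=6 |E|=6  E = 0-p->5 0-q->5 0-p->7 0-q->7 1-p->6 1-q->6
step 3: apply R3 at {0↦5, 1↦0}  → |V|=5 |E|=4  E = 0-p->7 0-q->7 1-p->6 1-q->6
step 4: apply R3 at {0↦6, 1↦1}  → |V|=4 |E|=2  E = 0-p->7 0-q->7
step 5: apply R3 at {0↦7, 1↦0}  → |V|=3 |E|=0  E = ∅
halt: no rule applies after step 5
NF edges: []

Answer: (no edges)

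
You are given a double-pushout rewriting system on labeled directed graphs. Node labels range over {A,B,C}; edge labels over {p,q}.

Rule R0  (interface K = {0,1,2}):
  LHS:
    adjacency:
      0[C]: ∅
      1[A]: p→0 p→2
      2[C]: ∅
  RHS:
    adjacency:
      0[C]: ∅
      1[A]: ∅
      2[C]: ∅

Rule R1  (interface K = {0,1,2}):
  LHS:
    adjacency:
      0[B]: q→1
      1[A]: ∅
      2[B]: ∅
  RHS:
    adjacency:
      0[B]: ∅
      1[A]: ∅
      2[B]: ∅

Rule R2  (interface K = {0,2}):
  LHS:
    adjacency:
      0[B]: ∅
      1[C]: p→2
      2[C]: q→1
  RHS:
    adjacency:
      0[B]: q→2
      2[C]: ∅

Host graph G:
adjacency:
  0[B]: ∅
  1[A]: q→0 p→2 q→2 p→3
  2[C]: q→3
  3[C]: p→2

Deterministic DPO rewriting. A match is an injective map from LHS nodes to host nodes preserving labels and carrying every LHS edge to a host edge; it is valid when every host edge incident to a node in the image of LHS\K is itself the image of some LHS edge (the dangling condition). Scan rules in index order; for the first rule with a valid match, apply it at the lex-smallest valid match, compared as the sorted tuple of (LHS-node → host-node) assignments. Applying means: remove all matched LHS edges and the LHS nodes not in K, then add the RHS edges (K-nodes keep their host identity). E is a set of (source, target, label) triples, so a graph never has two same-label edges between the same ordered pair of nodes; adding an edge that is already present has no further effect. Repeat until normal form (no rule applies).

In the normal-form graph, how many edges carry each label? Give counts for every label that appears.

Answer: q:3

Rewrite trace:
[0] host  ⇒  4 nodes, 6 edges  {1-q->0 1-p->2 1-q->2 1-p->3 2-q->3 3-p->2}
[1] R0 @ {0↦2, 1↦1, 2↦3}  ⇒  4 nodes, 4 edges  {1-q->0 1-q->2 2-q->3 3-p->2}
[2] R2 @ {0↦0, 1↦3, 2↦2}  ⇒  3 nodes, 3 edges  {0-q->2 1-q->0 1-q->2}
normal form: no rule applies after step 2
NF edges: [(0, 2, 'q'), (1, 0, 'q'), (1, 2, 'q')]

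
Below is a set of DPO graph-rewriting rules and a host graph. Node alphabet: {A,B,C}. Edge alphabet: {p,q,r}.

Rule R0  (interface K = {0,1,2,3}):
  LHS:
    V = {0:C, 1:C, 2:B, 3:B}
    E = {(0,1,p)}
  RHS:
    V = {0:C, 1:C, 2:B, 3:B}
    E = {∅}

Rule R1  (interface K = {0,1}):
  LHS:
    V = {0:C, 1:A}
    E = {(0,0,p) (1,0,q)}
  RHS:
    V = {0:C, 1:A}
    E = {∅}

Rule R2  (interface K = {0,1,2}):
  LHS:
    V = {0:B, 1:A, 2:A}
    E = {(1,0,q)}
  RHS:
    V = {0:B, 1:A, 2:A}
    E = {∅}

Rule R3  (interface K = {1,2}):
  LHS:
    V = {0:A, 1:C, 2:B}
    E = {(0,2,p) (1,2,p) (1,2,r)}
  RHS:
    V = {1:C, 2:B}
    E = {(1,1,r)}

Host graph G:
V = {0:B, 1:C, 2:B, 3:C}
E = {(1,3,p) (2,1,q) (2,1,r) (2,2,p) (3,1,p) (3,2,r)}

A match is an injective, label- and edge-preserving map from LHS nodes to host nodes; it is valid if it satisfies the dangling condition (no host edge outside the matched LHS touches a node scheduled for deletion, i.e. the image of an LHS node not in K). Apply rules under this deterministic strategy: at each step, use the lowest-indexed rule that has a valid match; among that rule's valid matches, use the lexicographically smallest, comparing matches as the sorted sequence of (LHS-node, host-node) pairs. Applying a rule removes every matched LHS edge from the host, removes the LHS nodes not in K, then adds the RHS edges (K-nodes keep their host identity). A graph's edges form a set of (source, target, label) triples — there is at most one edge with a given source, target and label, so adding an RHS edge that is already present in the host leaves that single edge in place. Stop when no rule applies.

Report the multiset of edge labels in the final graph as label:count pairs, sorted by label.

initial: |V|=4 |E|=6  E = 1-p->3 2-q->1 2-r->1 2-p->2 3-p->1 3-r->2
step 1: apply R0 at {0↦1, 1↦3, 2↦0, 3↦2}  → |V|=4 |E|=5  E = 2-q->1 2-r->1 2-p->2 3-p->1 3-r->2
step 2: apply R0 at {0↦3, 1↦1, 2↦0, 3↦2}  → |V|=4 |E|=4  E = 2-q->1 2-r->1 2-p->2 3-r->2
halt: no rule applies after step 2
NF edges: [(2, 1, 'q'), (2, 1, 'r'), (2, 2, 'p'), (3, 2, 'r')]

Answer: p:1 q:1 r:2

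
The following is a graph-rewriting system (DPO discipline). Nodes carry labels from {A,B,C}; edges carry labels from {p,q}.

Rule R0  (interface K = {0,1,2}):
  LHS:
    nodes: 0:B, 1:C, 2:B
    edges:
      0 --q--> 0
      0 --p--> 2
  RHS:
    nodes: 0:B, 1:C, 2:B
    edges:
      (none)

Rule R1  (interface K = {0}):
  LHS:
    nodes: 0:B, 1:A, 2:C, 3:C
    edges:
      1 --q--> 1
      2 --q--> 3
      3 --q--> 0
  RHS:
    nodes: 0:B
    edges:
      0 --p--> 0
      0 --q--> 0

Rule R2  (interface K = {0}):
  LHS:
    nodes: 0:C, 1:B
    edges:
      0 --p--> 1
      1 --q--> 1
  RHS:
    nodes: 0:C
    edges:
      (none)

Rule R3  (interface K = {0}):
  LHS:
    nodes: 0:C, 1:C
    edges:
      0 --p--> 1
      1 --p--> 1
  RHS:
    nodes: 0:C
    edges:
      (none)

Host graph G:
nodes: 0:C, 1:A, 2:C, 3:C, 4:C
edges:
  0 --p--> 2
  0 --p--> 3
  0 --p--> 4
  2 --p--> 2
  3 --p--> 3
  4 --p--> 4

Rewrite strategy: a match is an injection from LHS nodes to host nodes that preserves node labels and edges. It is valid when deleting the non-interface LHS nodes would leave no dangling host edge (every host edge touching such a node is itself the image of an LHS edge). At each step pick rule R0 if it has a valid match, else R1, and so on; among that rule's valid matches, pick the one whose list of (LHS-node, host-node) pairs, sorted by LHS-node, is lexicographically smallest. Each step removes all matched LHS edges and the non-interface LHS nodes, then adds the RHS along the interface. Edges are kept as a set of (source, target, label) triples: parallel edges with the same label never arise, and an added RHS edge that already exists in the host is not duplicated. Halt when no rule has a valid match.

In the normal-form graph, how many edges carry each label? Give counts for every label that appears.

initial: |V|=5 |E|=6  E = 0-p->2 0-p->3 0-p->4 2-p->2 3-p->3 4-p->4
step 1: apply R3 at {0↦0, 1↦2}  → |V|=4 |E|=4  E = 0-p->3 0-p->4 3-p->3 4-p->4
step 2: apply R3 at {0↦0, 1↦3}  → |V|=3 |E|=2  E = 0-p->4 4-p->4
step 3: apply R3 at {0↦0, 1↦4}  → |V|=2 |E|=0  E = ∅
halt: no rule applies after step 3
NF edges: []

Answer: (no edges)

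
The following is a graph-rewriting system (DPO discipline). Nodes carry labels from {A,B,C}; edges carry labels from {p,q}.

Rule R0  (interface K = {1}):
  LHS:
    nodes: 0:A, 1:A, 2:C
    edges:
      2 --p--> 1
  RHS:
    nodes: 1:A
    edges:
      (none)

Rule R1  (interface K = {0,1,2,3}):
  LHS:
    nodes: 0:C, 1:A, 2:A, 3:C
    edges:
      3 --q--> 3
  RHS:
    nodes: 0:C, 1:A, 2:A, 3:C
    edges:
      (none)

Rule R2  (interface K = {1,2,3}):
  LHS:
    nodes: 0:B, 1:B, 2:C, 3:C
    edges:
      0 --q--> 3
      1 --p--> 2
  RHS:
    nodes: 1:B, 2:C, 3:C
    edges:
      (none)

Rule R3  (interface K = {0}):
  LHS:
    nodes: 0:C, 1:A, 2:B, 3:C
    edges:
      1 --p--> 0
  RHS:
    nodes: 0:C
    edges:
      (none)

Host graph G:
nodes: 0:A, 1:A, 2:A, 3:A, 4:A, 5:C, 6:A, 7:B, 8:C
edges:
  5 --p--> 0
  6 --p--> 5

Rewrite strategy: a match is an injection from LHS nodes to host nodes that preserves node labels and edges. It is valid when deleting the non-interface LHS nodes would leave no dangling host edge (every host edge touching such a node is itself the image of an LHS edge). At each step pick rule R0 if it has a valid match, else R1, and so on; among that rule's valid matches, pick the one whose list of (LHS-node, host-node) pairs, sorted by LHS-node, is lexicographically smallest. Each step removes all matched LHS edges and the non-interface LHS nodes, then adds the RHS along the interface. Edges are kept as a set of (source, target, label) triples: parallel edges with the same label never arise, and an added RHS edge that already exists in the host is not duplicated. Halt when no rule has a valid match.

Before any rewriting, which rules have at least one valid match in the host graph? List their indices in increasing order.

Answer: [R3]

Steps:
R0: no valid match — 5 raw matches, all fail dangling condition
R1: no valid match — LHS pattern not found
R2: no valid match — LHS pattern not found
R3: 1 valid match — {0↦5, 1↦6, 2↦7, 3↦8}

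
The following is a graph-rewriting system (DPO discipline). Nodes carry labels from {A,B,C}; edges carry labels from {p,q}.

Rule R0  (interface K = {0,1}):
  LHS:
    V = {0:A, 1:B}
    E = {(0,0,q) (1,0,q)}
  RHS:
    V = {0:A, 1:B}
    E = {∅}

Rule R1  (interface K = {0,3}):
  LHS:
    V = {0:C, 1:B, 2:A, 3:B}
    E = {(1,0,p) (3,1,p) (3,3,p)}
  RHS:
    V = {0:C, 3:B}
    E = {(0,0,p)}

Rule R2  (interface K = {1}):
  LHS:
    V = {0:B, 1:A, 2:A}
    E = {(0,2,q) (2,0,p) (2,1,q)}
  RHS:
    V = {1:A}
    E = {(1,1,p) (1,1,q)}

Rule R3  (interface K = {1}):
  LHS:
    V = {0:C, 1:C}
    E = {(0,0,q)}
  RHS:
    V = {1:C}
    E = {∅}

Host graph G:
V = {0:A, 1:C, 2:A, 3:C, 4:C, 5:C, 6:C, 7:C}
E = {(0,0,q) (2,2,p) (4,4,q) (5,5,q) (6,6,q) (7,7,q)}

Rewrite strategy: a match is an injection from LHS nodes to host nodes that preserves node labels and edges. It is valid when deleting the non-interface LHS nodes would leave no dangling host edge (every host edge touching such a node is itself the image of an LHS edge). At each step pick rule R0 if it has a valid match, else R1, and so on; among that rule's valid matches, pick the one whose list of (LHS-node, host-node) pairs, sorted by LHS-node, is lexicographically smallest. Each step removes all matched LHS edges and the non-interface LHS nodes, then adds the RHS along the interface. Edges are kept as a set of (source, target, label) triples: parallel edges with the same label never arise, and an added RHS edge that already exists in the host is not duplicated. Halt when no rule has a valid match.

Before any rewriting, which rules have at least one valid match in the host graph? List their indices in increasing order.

Answer: [R3]

Steps:
R0: no valid match — LHS pattern not found
R1: no valid match — LHS pattern not found
R2: no valid match — LHS pattern not found
R3: 20 valid matches — {0↦4, 1↦1}, {0↦4, 1↦3}, {0↦4, 1↦5} (+17 more)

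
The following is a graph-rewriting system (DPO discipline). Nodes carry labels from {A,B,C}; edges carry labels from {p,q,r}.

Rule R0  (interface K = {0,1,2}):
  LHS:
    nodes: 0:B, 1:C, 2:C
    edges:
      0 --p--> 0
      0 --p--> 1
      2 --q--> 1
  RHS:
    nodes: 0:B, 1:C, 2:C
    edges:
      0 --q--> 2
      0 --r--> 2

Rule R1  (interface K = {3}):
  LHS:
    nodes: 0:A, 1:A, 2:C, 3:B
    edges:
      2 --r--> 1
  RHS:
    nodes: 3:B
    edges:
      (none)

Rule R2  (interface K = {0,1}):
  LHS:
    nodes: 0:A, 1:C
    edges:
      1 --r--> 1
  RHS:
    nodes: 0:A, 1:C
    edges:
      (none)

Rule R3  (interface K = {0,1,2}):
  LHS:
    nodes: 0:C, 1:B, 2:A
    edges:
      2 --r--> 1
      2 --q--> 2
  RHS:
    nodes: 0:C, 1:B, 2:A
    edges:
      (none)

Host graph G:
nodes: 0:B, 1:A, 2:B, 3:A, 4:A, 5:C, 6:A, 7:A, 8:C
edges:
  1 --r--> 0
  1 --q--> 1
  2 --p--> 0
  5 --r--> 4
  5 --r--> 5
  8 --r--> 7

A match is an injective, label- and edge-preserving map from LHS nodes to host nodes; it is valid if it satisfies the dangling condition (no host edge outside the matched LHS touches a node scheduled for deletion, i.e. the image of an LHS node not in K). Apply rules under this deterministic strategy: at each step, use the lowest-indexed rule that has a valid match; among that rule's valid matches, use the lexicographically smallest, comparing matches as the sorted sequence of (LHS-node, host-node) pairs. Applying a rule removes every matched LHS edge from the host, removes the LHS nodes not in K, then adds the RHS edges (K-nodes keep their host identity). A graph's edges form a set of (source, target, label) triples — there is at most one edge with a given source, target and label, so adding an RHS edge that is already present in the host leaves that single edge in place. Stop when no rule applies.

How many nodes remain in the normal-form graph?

Answer: 3

Derivation:
[0] host  ⇒  9 nodes, 6 edges  {1-r->0 1-q->1 2-p->0 5-r->4 5-r->5 8-r->7}
[1] R1 @ {0↦3, 1↦7, 2↦8, 3↦0}  ⇒  6 nodes, 5 edges  {1-r->0 1-q->1 2-p->0 5-r->4 5-r->5}
[2] R2 @ {0↦1, 1↦5}  ⇒  6 nodes, 4 edges  {1-r->0 1-q->1 2-p->0 5-r->4}
[3] R1 @ {0↦6, 1↦4, 2↦5, 3↦0}  ⇒  3 nodes, 3 edges  {1-r->0 1-q->1 2-p->0}
final graph: no rule applies after step 3
NF nodes: {0:B, 1:A, 2:B}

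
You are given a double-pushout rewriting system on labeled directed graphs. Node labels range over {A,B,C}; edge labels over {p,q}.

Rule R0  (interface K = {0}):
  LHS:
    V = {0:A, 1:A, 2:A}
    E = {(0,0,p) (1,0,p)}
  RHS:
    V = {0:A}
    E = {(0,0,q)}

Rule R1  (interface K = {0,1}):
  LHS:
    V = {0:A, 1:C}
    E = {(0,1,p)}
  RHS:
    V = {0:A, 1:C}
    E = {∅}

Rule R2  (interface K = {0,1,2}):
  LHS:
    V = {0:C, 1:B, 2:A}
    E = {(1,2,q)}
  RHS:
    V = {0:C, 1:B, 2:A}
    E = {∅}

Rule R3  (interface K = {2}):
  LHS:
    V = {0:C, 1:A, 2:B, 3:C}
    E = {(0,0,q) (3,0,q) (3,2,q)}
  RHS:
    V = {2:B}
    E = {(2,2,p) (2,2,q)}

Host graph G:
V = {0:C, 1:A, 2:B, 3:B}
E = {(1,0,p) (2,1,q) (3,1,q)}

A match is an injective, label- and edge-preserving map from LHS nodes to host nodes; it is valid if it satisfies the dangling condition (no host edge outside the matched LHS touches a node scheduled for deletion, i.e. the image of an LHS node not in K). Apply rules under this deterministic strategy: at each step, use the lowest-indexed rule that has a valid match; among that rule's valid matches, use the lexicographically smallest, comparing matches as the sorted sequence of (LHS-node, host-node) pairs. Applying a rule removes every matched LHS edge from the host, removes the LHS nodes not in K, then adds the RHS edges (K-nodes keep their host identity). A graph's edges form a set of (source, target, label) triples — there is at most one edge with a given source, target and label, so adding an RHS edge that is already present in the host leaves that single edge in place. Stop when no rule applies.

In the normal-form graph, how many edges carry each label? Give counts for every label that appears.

Answer: (no edges)

Steps:
initial: |V|=4 |E|=3  E = 1-p->0 2-q->1 3-q->1
step 1: apply R1 at {0↦1, 1↦0}  → |V|=4 |E|=2  E = 2-q->1 3-q->1
step 2: apply R2 at {0↦0, 1↦2, 2↦1}  → |V|=4 |E|=1  E = 3-q->1
step 3: apply R2 at {0↦0, 1↦3, 2↦1}  → |V|=4 |E|=0  E = ∅
final graph: no rule applies after step 3
NF edges: []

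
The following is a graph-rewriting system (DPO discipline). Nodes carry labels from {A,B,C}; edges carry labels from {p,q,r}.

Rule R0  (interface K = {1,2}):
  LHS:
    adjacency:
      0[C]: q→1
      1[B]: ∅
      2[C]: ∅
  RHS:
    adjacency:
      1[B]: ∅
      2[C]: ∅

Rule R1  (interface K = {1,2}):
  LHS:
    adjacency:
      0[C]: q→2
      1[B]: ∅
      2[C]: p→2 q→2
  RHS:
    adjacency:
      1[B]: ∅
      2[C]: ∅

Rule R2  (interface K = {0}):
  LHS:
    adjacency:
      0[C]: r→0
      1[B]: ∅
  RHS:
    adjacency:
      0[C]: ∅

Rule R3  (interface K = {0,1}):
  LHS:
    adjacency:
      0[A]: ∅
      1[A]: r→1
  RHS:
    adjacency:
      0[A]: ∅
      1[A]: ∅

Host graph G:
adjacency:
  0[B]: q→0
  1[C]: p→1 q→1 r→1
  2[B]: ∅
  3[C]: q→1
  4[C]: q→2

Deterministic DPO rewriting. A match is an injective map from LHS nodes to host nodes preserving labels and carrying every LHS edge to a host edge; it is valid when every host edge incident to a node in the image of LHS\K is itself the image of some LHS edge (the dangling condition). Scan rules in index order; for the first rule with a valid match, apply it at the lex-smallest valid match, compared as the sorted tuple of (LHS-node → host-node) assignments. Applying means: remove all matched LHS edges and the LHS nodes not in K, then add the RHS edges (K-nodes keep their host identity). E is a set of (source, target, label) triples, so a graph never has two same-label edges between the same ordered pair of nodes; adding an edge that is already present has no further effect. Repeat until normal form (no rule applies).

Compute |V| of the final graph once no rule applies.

[0] host  ⇒  5 nodes, 6 edges  {0-q->0 1-p->1 1-q->1 1-r->1 3-q->1 4-q->2}
[1] R0 @ {0↦4, 1↦2, 2↦1}  ⇒  4 nodes, 5 edges  {0-q->0 1-p->1 1-q->1 1-r->1 3-q->1}
[2] R1 @ {0↦3, 1↦0, 2↦1}  ⇒  3 nodes, 2 edges  {0-q->0 1-r->1}
[3] R2 @ {0↦1, 1↦2}  ⇒  2 nodes, 1 edges  {0-q->0}
final graph: no rule applies after step 3
NF nodes: {0:B, 1:C}

Answer: 2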